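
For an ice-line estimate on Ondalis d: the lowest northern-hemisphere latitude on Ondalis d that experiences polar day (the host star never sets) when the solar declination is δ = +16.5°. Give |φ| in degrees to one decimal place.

|φ| = 73.5°

Polar day requires cos H₀ = −tan φ tan δ ≤ −1, i.e. tan φ tan δ ≥ 1.
The boundary is |tan φ| · |tan δ| = 1, so |φ| = 90° − |δ| = 90° − 16.5° = 73.5° in the northern hemisphere.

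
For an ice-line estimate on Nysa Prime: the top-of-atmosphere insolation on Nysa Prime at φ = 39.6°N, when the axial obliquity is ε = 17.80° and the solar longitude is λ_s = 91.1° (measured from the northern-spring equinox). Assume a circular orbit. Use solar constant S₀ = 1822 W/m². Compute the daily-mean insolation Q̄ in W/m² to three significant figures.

Solar declination: sin δ = sin ε · sin λ_s = sin 17.80° × sin 91.1° = 0.30564, so δ = +17.797°.
cos H₀ = −tan(+39.6°) tan(+17.797°) = -0.2656, H₀ = 1.8396 rad.
Bracket: H₀ sin φ sin δ + cos φ cos δ sin H₀ = 1.8396×0.63742×0.30564 + 0.77051×0.95215×0.96410 = 0.358393 + 0.707303 = 1.065696.
Q̄ = (S₀/π) × [bracket] = (1822/π) × 1.065696 = 618.1 W/m².

Q̄ ≈ 618 W/m²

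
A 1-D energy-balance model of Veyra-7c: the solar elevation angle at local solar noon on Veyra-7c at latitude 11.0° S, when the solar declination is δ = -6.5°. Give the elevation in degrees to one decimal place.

At local noon the hour angle is zero, so the zenith angle equals |ϕ − δ| = |-11.0° − (-6.500°)| = 4.500°.
Elevation = 90° − 4.500° = 85.5°.

85.5°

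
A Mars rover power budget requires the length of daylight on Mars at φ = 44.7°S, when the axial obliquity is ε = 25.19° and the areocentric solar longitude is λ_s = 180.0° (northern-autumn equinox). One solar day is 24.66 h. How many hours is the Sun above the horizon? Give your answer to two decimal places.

12.33 h

sin δ = sin 25.19° × sin 180.0° = 0.00000, so δ = +0.000°.
cos H₀ = −tan φ · tan δ = −tan(-44.7°) × tan(+0.000°) = 0.0000, so H₀ = 1.5708 rad = 90.00°.
Daylight = 2H₀/(2π) × 24.66 h = (1.5708/π) × 24.66 = 12.33 h.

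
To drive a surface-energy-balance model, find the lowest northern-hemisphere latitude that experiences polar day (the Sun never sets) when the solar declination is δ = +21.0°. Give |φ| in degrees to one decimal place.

|φ| = 69.0°

Polar day requires cos H₀ = −tan φ tan δ ≤ −1, i.e. tan φ tan δ ≥ 1.
The boundary is |tan φ| · |tan δ| = 1, so |φ| = 90° − |δ| = 90° − 21.0° = 69.0° in the northern hemisphere.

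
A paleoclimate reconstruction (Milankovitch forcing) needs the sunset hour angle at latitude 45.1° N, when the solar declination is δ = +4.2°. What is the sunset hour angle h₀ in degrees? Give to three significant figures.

h₀ = 94.2°

cos h₀ = −tan ϕ · tan δ = −tan(+45.1°) × tan(+4.200°) = -0.0737, so h₀ = 1.6446 rad = 94.23°.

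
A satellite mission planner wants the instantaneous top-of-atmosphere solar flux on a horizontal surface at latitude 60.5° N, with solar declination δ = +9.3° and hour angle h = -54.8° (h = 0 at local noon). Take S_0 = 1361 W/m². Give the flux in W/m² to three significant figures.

cos θ_z = sin ϕ sin δ + cos ϕ cos δ cos h = 0.140653 + 0.280118 = 0.420771.
Flux = S_0 · cos θ_z = 1361 × 0.420771 = 572.7 W/m².

573 W/m²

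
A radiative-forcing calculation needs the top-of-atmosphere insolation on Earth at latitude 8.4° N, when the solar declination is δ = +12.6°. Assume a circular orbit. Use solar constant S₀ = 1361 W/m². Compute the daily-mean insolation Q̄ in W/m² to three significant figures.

Q̄ ≈ 440 W/m²

cos H₀ = −tan(+8.4°) tan(+12.600°) = -0.0330, H₀ = 1.6038 rad.
Bracket: H₀ sin φ sin δ + cos φ cos δ sin H₀ = 1.6038×0.14608×0.21814 + 0.98927×0.97592×0.99946 = 0.051107 + 0.964927 = 1.016034.
Q̄ = (S₀/π) × [bracket] = (1361/π) × 1.016034 = 440.2 W/m².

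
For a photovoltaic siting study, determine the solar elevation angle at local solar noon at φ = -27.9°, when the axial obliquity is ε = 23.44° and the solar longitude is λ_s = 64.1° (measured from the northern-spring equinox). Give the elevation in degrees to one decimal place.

41.1°

Solar declination: sin δ = sin ε · sin λ_s = sin 23.44° × sin 64.1° = 0.35783, so δ = +20.967°.
At local noon the hour angle is zero, so the zenith angle equals |φ − δ| = |-27.9° − (+20.967°)| = 48.867°.
Elevation = 90° − 48.867° = 41.1°.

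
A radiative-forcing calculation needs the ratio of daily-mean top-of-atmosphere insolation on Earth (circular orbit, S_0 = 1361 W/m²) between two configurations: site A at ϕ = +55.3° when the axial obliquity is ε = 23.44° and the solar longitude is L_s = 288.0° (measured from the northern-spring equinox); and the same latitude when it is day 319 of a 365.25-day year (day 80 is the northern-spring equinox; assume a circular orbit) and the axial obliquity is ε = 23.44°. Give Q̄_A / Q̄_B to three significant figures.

Q̄_A / Q̄_B ≈ 0.727

— Configuration A (ϕ=+55.3°):
Solar declination: sin δ = sin ε · sin L_s = sin 23.44° × sin 288.0° = -0.37832, so δ = -22.230°.
cos h₀ = −tan(+55.3°) tan(-22.230°) = 0.5902, h₀ = 0.9395 rad.
Bracket: h₀ sin ϕ sin δ + cos ϕ cos δ sin h₀ = 0.9395×0.82214×-0.37832 + 0.56928×0.92568×0.80723 = -0.292215 + 0.425387 = 0.133172.
Q̄ = (S_0/π) × [bracket] = (1361/π) × 0.133172 = 57.693 W/m².
— Configuration B (ϕ=+55.3°):
Solar longitude: L_s = 360° × (319 − 80)/365.25 = 235.565°.
sin δ = sin 23.44° × sin 235.565° = -0.32808, so δ = -19.152°.
cos h₀ = −tan(+55.3°) tan(-19.152°) = 0.5016, h₀ = 1.0454 rad.
Bracket: h₀ sin ϕ sin δ + cos ϕ cos δ sin h₀ = 1.0454×0.82214×-0.32808 + 0.56928×0.94465×0.86512 = -0.281973 + 0.465236 = 0.183263.
Q̄ = (S_0/π) × [bracket] = (1361/π) × 0.183263 = 79.393 W/m².
Ratio Q̄_A / Q̄_B = 57.693 / 79.393 = 0.7267.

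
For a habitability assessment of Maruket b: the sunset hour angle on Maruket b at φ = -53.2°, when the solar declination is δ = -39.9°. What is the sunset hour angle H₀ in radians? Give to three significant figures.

H₀ = 3.14 rad

Sunrise equation: cos H₀ = −tan φ · tan δ = -1.1177 ≤ −1, so the host star never sets (polar day) and H₀ = π.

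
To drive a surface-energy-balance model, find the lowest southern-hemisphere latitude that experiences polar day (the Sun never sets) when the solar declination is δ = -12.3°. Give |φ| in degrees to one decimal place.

|φ| = 77.7°

Polar day requires cos H₀ = −tan φ tan δ ≤ −1, i.e. tan φ tan δ ≥ 1.
The boundary is |tan φ| · |tan δ| = 1, so |φ| = 90° − |δ| = 90° − 12.3° = 77.7° in the southern hemisphere.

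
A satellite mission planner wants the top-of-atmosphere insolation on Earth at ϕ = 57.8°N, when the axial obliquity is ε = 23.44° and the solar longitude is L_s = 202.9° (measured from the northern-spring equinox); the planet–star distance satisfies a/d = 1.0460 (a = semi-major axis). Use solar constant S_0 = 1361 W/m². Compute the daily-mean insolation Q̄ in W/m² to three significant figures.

Q̄ ≈ 160 W/m²

Solar declination: sin δ = sin ε · sin L_s = sin 23.44° × sin 202.9° = -0.15479, so δ = -8.905°.
cos h₀ = −tan(+57.8°) tan(-8.905°) = 0.2488, h₀ = 1.3194 rad.
Bracket: h₀ sin ϕ sin δ + cos ϕ cos δ sin h₀ = 1.3194×0.84619×-0.15479 + 0.53288×0.98795×0.96856 = -0.172817 + 0.509907 = 0.337090.
Inverse-square distance factor (a/d)² = 1.0460² = 1.094116.
Q̄ = (S_0/π) × 1.094116 × [bracket] = (1361/π) × 1.094116 × 0.337090 = 159.8 W/m².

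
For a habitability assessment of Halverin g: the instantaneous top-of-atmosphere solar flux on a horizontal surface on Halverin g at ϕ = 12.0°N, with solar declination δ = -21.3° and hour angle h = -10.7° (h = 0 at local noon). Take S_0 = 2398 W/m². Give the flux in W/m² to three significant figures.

1.97e+03 W/m²

cos θ_z = sin ϕ sin δ + cos ϕ cos δ cos h = -0.075524 + 0.895486 = 0.819962.
Flux = S_0 · cos θ_z = 2398 × 0.819962 = 1966 W/m².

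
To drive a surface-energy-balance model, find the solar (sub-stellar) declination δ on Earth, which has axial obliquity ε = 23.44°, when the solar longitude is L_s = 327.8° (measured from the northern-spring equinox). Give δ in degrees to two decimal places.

sin δ = sin ε · sin L_s = sin 23.44° × sin 327.8° = -0.211972.
δ = arcsin(-0.211972) = -12.24°.

δ = -12.24°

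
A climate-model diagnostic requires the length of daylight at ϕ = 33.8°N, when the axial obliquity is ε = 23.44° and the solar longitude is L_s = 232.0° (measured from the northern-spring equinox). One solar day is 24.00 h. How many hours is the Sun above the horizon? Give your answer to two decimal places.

10.30 h

Solar declination: sin δ = sin ε · sin L_s = sin 23.44° × sin 232.0° = -0.31346, so δ = -18.268°.
cos h₀ = −tan ϕ · tan δ = −tan(+33.8°) × tan(-18.268°) = 0.2210, so h₀ = 1.3480 rad = 77.23°.
Daylight = 2h₀/(2π) × 24.00 h = (1.3480/π) × 24.00 = 10.30 h.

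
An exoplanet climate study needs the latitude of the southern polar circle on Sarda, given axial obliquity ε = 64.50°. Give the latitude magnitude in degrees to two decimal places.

The polar circle is the lowest latitude that experiences at least one full rotation of continuous darkness at the northern-summer solstice; it lies at |ϕ| = 90° − ε = 90° − 64.50° = 25.50°.

25.50°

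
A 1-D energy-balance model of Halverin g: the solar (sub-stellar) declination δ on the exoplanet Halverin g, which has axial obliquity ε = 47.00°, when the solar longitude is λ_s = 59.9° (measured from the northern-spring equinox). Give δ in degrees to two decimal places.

δ = +39.25°

sin δ = sin ε · sin λ_s = sin 47.00° × sin 59.9° = 0.632732.
δ = arcsin(0.632732) = +39.25°.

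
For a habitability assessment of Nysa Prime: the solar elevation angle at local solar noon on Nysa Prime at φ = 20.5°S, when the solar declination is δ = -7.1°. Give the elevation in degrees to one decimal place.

At local noon the hour angle is zero, so the zenith angle equals |φ − δ| = |-20.5° − (-7.100°)| = 13.400°.
Elevation = 90° − 13.400° = 76.6°.

76.6°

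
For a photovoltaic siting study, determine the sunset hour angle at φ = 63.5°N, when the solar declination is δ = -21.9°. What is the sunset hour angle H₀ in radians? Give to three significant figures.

H₀ = 0.633 rad

cos H₀ = −tan φ · tan δ = −tan(+63.5°) × tan(-21.900°) = 0.8063, so H₀ = 0.6330 rad = 36.27°.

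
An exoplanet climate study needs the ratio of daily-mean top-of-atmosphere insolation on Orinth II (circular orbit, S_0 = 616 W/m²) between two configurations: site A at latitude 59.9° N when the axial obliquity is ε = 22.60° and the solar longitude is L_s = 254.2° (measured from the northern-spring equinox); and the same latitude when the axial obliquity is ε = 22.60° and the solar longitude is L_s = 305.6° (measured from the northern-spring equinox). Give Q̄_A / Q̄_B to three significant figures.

Q̄_A / Q̄_B ≈ 0.599

— Configuration A (ϕ=+59.9°):
Solar declination: sin δ = sin ε · sin L_s = sin 22.60° × sin 254.2° = -0.36978, so δ = -21.702°.
cos h₀ = −tan(+59.9°) tan(-21.702°) = 0.6866, h₀ = 0.8140 rad.
Bracket: h₀ sin ϕ sin δ + cos ϕ cos δ sin h₀ = 0.8140×0.86515×-0.36978 + 0.50151×0.92912×0.72707 = -0.260411 + 0.338788 = 0.078377.
Q̄ = (S_0/π) × [bracket] = (616/π) × 0.078377 = 15.368 W/m².
— Configuration B (ϕ=+59.9°):
Solar declination: sin δ = sin ε · sin L_s = sin 22.60° × sin 305.6° = -0.31247, so δ = -18.208°.
cos h₀ = −tan(+59.9°) tan(-18.208°) = 0.5675, h₀ = 0.9674 rad.
Bracket: h₀ sin ϕ sin δ + cos ϕ cos δ sin h₀ = 0.9674×0.86515×-0.31247 + 0.50151×0.94993×0.82340 = -0.261521 + 0.392267 = 0.130746.
Q̄ = (S_0/π) × [bracket] = (616/π) × 0.130746 = 25.637 W/m².
Ratio Q̄_A / Q̄_B = 15.368 / 25.637 = 0.5994.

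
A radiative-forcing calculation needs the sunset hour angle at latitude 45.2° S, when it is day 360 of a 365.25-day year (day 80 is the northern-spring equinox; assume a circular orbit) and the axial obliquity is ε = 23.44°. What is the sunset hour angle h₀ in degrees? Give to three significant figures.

Solar longitude: L_s = 360° × (360 − 80)/365.25 = 275.975°.
sin δ = sin 23.44° × sin 275.975° = -0.39563, so δ = -23.305°.
cos h₀ = −tan ϕ · tan δ = −tan(-45.2°) × tan(-23.305°) = -0.4338, so h₀ = 2.0195 rad = 115.71°.

h₀ = 116°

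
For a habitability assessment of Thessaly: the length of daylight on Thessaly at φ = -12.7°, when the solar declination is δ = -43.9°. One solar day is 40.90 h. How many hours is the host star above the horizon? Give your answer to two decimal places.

23.30 h

cos H₀ = −tan φ · tan δ = −tan(-12.7°) × tan(-43.900°) = -0.2169, so H₀ = 1.7894 rad = 102.53°.
Daylight = 2H₀/(2π) × 40.90 h = (1.7894/π) × 40.90 = 23.30 h.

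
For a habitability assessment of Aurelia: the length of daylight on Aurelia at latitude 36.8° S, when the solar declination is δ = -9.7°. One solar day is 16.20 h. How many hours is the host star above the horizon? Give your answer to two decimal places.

cos h₀ = −tan ϕ · tan δ = −tan(-36.8°) × tan(-9.700°) = -0.1279, so h₀ = 1.6990 rad = 97.35°.
Daylight = 2h₀/(2π) × 16.20 h = (1.6990/π) × 16.20 = 8.76 h.

8.76 h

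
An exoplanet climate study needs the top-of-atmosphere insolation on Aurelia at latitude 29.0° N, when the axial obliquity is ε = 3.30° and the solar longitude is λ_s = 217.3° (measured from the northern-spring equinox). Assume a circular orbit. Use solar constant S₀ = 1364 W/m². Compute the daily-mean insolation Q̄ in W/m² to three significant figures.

Solar declination: sin δ = sin ε · sin λ_s = sin 3.30° × sin 217.3° = -0.03488, so δ = -1.999°.
cos H₀ = −tan(+29.0°) tan(-1.999°) = 0.0193, H₀ = 1.5514 rad.
Bracket: H₀ sin φ sin δ + cos φ cos δ sin H₀ = 1.5514×0.48481×-0.03488 + 0.87462×0.99939×0.99981 = -0.026234 + 0.873920 = 0.847686.
Q̄ = (S₀/π) × [bracket] = (1364/π) × 0.847686 = 368.0 W/m².

Q̄ ≈ 368 W/m²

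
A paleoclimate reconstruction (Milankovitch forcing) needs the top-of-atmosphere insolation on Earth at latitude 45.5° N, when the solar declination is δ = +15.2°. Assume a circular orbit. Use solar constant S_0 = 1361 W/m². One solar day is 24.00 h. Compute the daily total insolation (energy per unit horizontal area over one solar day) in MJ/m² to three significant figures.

cos h₀ = −tan(+45.5°) tan(+15.200°) = -0.2765, h₀ = 1.8509 rad.
Bracket: h₀ sin ϕ sin δ + cos ϕ cos δ sin h₀ = 1.8509×0.71325×0.26219 + 0.70091×0.96502×0.96102 = 0.346131 + 0.650026 = 0.996157.
Q̄ = (S_0/π) × [bracket] = (1361/π) × 0.996157 = 431.55 W/m².
Daily total = Q̄ × 24.00 h × 3600 s/h = 431.55 × 24.00 × 3600 / 10⁶ = 37.29 MJ/m².

37.3 MJ/m²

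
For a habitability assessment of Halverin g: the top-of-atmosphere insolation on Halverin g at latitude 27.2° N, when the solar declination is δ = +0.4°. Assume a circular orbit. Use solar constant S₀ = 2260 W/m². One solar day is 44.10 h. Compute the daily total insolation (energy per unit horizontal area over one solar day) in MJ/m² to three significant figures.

cos H₀ = −tan(+27.2°) tan(+0.400°) = -0.0036, H₀ = 1.5744 rad.
Bracket: H₀ sin φ sin δ + cos φ cos δ sin H₀ = 1.5744×0.45710×0.00698 + 0.88942×0.99998×0.99999 = 0.005023 + 0.889393 = 0.894416.
Q̄ = (S₀/π) × [bracket] = (2260/π) × 0.894416 = 643.43 W/m².
Daily total = Q̄ × 44.10 h × 3600 s/h = 643.43 × 44.10 × 3600 / 10⁶ = 102.2 MJ/m².

102 MJ/m²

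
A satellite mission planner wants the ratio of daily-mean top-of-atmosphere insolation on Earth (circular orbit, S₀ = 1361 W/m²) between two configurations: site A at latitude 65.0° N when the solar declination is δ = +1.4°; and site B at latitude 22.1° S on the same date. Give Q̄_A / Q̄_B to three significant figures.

— Configuration A (φ=+65.0°):
cos H₀ = −tan(+65.0°) tan(+1.400°) = -0.0524, H₀ = 1.6232 rad.
Bracket: H₀ sin φ sin δ + cos φ cos δ sin H₀ = 1.6232×0.90631×0.02443 + 0.42262×0.99970×0.99863 = 0.035940 + 0.421914 = 0.457854.
Q̄ = (S₀/π) × [bracket] = (1361/π) × 0.457854 = 198.35 W/m².
— Configuration B (φ=-22.1°):
cos H₀ = −tan(-22.1°) tan(+1.400°) = 0.0099, H₀ = 1.5609 rad.
Bracket: H₀ sin φ sin δ + cos φ cos δ sin H₀ = 1.5609×-0.37622×0.02443 + 0.92653×0.99970×0.99995 = -0.014346 + 0.926206 = 0.911860.
Q̄ = (S₀/π) × [bracket] = (1361/π) × 0.911860 = 395.04 W/m².
Ratio Q̄_A / Q̄_B = 198.35 / 395.04 = 0.5021.

Q̄_A / Q̄_B ≈ 0.502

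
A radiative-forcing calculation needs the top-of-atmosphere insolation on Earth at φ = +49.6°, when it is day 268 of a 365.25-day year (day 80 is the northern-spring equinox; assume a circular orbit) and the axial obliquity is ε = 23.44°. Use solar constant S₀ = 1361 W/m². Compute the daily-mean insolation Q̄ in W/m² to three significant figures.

Solar longitude: λ_s = 360° × (268 − 80)/365.25 = 185.298°.
sin δ = sin 23.44° × sin 185.298° = -0.03673, so δ = -2.105°.
cos H₀ = −tan(+49.6°) tan(-2.105°) = 0.0432, H₀ = 1.5276 rad.
Bracket: H₀ sin φ sin δ + cos φ cos δ sin H₀ = 1.5276×0.76154×-0.03673 + 0.64812×0.99933×0.99907 = -0.042729 + 0.647083 = 0.604354.
Q̄ = (S₀/π) × [bracket] = (1361/π) × 0.604354 = 261.8 W/m².

Q̄ ≈ 262 W/m²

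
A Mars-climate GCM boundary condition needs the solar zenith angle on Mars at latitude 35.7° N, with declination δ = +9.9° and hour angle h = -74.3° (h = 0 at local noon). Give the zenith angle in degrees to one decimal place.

θ_z = 71.5°

cos θ_z = sin φ sin δ + cos φ cos δ cos h = 0.100328 + 0.216478 = 0.316806.
θ_z = arccos(0.316806) = 71.5°.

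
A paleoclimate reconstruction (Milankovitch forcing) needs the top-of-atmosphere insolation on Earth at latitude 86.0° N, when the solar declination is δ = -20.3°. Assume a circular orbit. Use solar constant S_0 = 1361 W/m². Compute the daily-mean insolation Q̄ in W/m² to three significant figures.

cos h₀ = −tan(+86.0°) tan(-20.300°) = 5.2900 ≥ 1 ⇒ polar night, h₀ = 0 and Q̄ = 0.

Q̄ ≈ 0.00 W/m²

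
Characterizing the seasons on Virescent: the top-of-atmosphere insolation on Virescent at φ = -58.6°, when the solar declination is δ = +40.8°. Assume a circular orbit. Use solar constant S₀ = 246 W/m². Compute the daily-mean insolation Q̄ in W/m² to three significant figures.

Q̄ ≈ 0.00 W/m²

cos H₀ = −tan(-58.6°) tan(+40.800°) = 1.4141 ≥ 1 ⇒ polar night, H₀ = 0 and Q̄ = 0.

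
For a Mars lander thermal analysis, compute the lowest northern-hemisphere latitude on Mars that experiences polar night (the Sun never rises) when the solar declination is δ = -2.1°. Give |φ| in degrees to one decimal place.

|φ| = 87.9°

Polar night requires cos H₀ = −tan φ tan δ ≥ 1, i.e. tan φ tan δ ≤ −1.
The boundary is |tan φ| · |tan δ| = 1, so |φ| = 90° − |δ| = 90° − 2.1° = 87.9° in the northern hemisphere.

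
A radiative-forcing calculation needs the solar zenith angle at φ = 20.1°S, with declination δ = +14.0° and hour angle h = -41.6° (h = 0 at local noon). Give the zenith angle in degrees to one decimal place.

cos θ_z = sin φ sin δ + cos φ cos δ cos h = -0.083139 + 0.681393 = 0.598254.
θ_z = arccos(0.598254) = 53.3°.

θ_z = 53.3°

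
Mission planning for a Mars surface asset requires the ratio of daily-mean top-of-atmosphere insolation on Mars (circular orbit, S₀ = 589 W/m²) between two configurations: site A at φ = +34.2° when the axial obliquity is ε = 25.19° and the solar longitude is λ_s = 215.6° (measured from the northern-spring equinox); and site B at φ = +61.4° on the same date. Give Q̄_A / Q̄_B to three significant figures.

— Configuration A (φ=+34.2°):
Solar declination: sin δ = sin ε · sin λ_s = sin 25.19° × sin 215.6° = -0.24776, so δ = -14.345°.
cos H₀ = −tan(+34.2°) tan(-14.345°) = 0.1738, H₀ = 1.3961 rad.
Bracket: H₀ sin φ sin δ + cos φ cos δ sin H₀ = 1.3961×0.56208×-0.24776 + 0.82708×0.96882×0.98478 = -0.194422 + 0.789096 = 0.594674.
Q̄ = (S₀/π) × [bracket] = (589/π) × 0.594674 = 111.49 W/m².
— Configuration B (φ=+61.4°):
cos H₀ = −tan(+61.4°) tan(-14.345°) = 0.4691, H₀ = 1.0826 rad.
Bracket: H₀ sin φ sin δ + cos φ cos δ sin H₀ = 1.0826×0.87798×-0.24776 + 0.47869×0.96882×0.88317 = -0.235496 + 0.409583 = 0.174087.
Q̄ = (S₀/π) × [bracket] = (589/π) × 0.174087 = 32.639 W/m².
Ratio Q̄_A / Q̄_B = 111.49 / 32.639 = 3.416.

Q̄_A / Q̄_B ≈ 3.42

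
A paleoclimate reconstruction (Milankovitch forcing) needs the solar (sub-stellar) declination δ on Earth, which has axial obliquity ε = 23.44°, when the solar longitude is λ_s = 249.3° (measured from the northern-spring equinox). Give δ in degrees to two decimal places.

δ = -21.85°

sin δ = sin ε · sin λ_s = sin 23.44° × sin 249.3° = -0.372109.
δ = arcsin(-0.372109) = -21.85°.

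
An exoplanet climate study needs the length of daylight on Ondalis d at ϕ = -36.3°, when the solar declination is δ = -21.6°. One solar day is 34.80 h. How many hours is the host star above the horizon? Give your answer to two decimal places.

20.67 h

cos h₀ = −tan ϕ · tan δ = −tan(-36.3°) × tan(-21.600°) = -0.2908, so h₀ = 1.8659 rad = 106.91°.
Daylight = 2h₀/(2π) × 34.80 h = (1.8659/π) × 34.80 = 20.67 h.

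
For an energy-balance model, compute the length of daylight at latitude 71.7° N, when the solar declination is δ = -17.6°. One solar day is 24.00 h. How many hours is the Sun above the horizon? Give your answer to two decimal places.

2.19 h

cos H₀ = −tan φ · tan δ = −tan(+71.7°) × tan(-17.600°) = 0.9592, so H₀ = 0.2867 rad = 16.43°.
Daylight = 2H₀/(2π) × 24.00 h = (0.2867/π) × 24.00 = 2.19 h.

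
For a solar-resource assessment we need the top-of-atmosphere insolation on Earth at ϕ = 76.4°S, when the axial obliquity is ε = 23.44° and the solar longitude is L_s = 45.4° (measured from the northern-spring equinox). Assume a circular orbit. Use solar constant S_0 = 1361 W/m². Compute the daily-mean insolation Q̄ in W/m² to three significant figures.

Solar declination: sin δ = sin ε · sin L_s = sin 23.44° × sin 45.4° = 0.28324, so δ = +16.453°.
cos h₀ = −tan(-76.4°) tan(+16.453°) = 1.2207 ≥ 1 ⇒ polar night, h₀ = 0 and Q̄ = 0.

Q̄ ≈ 0.00 W/m²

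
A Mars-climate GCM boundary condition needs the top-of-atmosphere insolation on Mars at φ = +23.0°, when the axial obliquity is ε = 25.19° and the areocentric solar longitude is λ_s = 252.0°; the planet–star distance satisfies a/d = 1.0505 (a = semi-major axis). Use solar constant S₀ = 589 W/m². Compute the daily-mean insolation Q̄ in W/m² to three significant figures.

Q̄ ≈ 126 W/m²

sin δ = sin 25.19° × sin 252.0° = -0.40479, so δ = -23.878°.
cos H₀ = −tan(+23.0°) tan(-23.878°) = 0.1879, H₀ = 1.3818 rad.
Bracket: H₀ sin φ sin δ + cos φ cos δ sin H₀ = 1.3818×0.39073×-0.40479 + 0.92050×0.91441×0.98219 = -0.218550 + 0.826723 = 0.608173.
Inverse-square distance factor (a/d)² = 1.0505² = 1.103550.
Q̄ = (S₀/π) × 1.103550 × [bracket] = (589/π) × 1.103550 × 0.608173 = 125.8 W/m².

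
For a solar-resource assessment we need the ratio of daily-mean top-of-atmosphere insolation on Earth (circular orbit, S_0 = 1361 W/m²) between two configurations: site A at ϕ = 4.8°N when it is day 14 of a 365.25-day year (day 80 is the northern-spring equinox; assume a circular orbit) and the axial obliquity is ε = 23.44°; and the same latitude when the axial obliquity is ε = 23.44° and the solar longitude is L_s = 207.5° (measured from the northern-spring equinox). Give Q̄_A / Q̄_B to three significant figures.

Q̄_A / Q̄_B ≈ 0.924

— Configuration A (ϕ=+4.8°):
Solar longitude: L_s = 360° × (14 − 80)/365.25 = -65.051°, i.e. -65.051° + 360° = 294.949°.
sin δ = sin 23.44° × sin 294.949° = -0.36067, so δ = -21.141°.
cos h₀ = −tan(+4.8°) tan(-21.141°) = 0.0325, h₀ = 1.5383 rad.
Bracket: h₀ sin ϕ sin δ + cos ϕ cos δ sin h₀ = 1.5383×0.08368×-0.36067 + 0.99649×0.93269×0.99947 = -0.046427 + 0.928924 = 0.882497.
Q̄ = (S_0/π) × [bracket] = (1361/π) × 0.882497 = 382.32 W/m².
— Configuration B (ϕ=+4.8°):
Solar declination: sin δ = sin ε · sin L_s = sin 23.44° × sin 207.5° = -0.18368, so δ = -10.584°.
cos h₀ = −tan(+4.8°) tan(-10.584°) = 0.0157, h₀ = 1.5551 rad.
Bracket: h₀ sin ϕ sin δ + cos ϕ cos δ sin h₀ = 1.5551×0.08368×-0.18368 + 0.99649×0.98299×0.99988 = -0.023902 + 0.979422 = 0.955520.
Q̄ = (S_0/π) × [bracket] = (1361/π) × 0.955520 = 413.95 W/m².
Ratio Q̄_A / Q̄_B = 382.32 / 413.95 = 0.9236.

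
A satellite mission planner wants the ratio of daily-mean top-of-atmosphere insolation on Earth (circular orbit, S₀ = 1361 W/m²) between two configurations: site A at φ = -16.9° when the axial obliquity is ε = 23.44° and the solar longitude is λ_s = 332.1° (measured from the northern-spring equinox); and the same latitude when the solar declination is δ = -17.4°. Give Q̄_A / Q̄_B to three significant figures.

— Configuration A (φ=-16.9°):
Solar declination: sin δ = sin ε · sin λ_s = sin 23.44° × sin 332.1° = -0.18614, so δ = -10.727°.
cos H₀ = −tan(-16.9°) tan(-10.727°) = -0.0576, H₀ = 1.6284 rad.
Bracket: H₀ sin φ sin δ + cos φ cos δ sin H₀ = 1.6284×-0.29070×-0.18614 + 0.95681×0.98252×0.99834 = 0.088114 + 0.938524 = 1.026638.
Q̄ = (S₀/π) × [bracket] = (1361/π) × 1.026638 = 444.76 W/m².
— Configuration B (φ=-16.9°):
cos H₀ = −tan(-16.9°) tan(-17.400°) = -0.0952, H₀ = 1.6662 rad.
Bracket: H₀ sin φ sin δ + cos φ cos δ sin H₀ = 1.6662×-0.29070×-0.29904 + 0.95681×0.95424×0.99546 = 0.144844 + 0.908881 = 1.053725.
Q̄ = (S₀/π) × [bracket] = (1361/π) × 1.053725 = 456.49 W/m².
Ratio Q̄_A / Q̄_B = 444.76 / 456.49 = 0.9743.

Q̄_A / Q̄_B ≈ 0.974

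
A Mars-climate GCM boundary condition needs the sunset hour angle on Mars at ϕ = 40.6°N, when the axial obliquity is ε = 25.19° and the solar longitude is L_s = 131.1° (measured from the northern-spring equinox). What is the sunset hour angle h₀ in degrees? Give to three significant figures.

h₀ = 107°

Solar declination: sin δ = sin ε · sin L_s = sin 25.19° × sin 131.1° = 0.32073, so δ = +18.707°.
cos h₀ = −tan ϕ · tan δ = −tan(+40.6°) × tan(+18.707°) = -0.2902, so h₀ = 1.8653 rad = 106.87°.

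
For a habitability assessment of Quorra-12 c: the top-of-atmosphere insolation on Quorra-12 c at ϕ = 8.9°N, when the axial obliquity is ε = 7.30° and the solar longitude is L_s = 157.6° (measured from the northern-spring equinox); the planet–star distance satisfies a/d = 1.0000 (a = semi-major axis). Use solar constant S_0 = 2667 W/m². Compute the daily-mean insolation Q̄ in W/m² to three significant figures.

Solar declination: sin δ = sin ε · sin L_s = sin 7.30° × sin 157.6° = 0.04842, so δ = +2.775°.
cos h₀ = −tan(+8.9°) tan(+2.775°) = -0.0076, h₀ = 1.5784 rad.
Bracket: h₀ sin ϕ sin δ + cos ϕ cos δ sin h₀ = 1.5784×0.15471×0.04842 + 0.98796×0.99883×0.99997 = 0.011824 + 0.986774 = 0.998598.
Inverse-square distance factor (a/d)² = 1.0000² = 1.000000.
Q̄ = (S_0/π) × [bracket] = (2667/π) × 0.998598 = 847.7 W/m².

Q̄ ≈ 848 W/m²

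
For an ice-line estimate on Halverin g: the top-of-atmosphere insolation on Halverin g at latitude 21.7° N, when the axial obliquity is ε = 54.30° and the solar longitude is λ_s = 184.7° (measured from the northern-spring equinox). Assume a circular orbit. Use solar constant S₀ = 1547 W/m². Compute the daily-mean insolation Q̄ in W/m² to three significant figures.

Solar declination: sin δ = sin ε · sin λ_s = sin 54.30° × sin 184.7° = -0.06654, so δ = -3.815°.
cos H₀ = −tan(+21.7°) tan(-3.815°) = 0.0265, H₀ = 1.5443 rad.
Bracket: H₀ sin φ sin δ + cos φ cos δ sin H₀ = 1.5443×0.36975×-0.06654 + 0.92913×0.99778×0.99965 = -0.037995 + 0.926743 = 0.888748.
Q̄ = (S₀/π) × [bracket] = (1547/π) × 0.888748 = 437.6 W/m².

Q̄ ≈ 438 W/m²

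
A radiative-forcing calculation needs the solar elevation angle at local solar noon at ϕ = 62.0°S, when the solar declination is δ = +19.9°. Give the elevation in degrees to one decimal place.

At local noon the hour angle is zero, so the zenith angle equals |ϕ − δ| = |-62.0° − (+19.900°)| = 81.900°.
Elevation = 90° − 81.900° = 8.1°.

8.1°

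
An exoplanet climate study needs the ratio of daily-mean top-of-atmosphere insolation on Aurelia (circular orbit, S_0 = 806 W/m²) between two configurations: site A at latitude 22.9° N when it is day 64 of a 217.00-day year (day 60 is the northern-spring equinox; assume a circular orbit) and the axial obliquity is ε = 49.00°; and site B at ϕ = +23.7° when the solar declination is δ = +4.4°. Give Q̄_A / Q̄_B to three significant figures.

— Configuration A (ϕ=+22.9°):
Solar longitude: L_s = 360° × (64 − 60)/217.00 = 6.636°.
sin δ = sin 49.00° × sin 6.636° = 0.08721, so δ = +5.003°.
cos h₀ = −tan(+22.9°) tan(+5.003°) = -0.0370, h₀ = 1.6078 rad.
Bracket: h₀ sin ϕ sin δ + cos ϕ cos δ sin h₀ = 1.6078×0.38912×0.08721 + 0.92119×0.99619×0.99932 = 0.054561 + 0.917056 = 0.971617.
Q̄ = (S_0/π) × [bracket] = (806/π) × 0.971617 = 249.28 W/m².
— Configuration B (ϕ=+23.7°):
cos h₀ = −tan(+23.7°) tan(+4.400°) = -0.0338, h₀ = 1.6046 rad.
Bracket: h₀ sin ϕ sin δ + cos ϕ cos δ sin h₀ = 1.6046×0.40195×0.07672 + 0.91566×0.99705×0.99943 = 0.049482 + 0.912438 = 0.961920.
Q̄ = (S_0/π) × [bracket] = (806/π) × 0.961920 = 246.79 W/m².
Ratio Q̄_A / Q̄_B = 249.28 / 246.79 = 1.010.

Q̄_A / Q̄_B ≈ 1.01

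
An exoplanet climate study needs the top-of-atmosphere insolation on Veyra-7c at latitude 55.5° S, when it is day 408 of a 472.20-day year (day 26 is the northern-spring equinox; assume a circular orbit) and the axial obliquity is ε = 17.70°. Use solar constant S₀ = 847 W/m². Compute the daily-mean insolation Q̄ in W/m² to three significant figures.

Q̄ ≈ 259 W/m²

Solar longitude: λ_s = 360° × (408 − 26)/472.20 = 291.233°.
sin δ = sin 17.70° × sin 291.233° = -0.28339, so δ = -16.463°.
cos H₀ = −tan(-55.5°) tan(-16.463°) = -0.4300, H₀ = 2.0153 rad.
Bracket: H₀ sin φ sin δ + cos φ cos δ sin H₀ = 2.0153×-0.82413×-0.28339 + 0.56641×0.95900×0.90284 = 0.470674 + 0.490411 = 0.961085.
Q̄ = (S₀/π) × [bracket] = (847/π) × 0.961085 = 259.1 W/m².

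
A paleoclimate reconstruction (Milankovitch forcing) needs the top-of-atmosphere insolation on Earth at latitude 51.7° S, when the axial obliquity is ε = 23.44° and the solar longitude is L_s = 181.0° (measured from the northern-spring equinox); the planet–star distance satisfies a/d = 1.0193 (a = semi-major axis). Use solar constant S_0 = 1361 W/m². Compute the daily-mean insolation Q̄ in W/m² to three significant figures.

Solar declination: sin δ = sin ε · sin L_s = sin 23.44° × sin 181.0° = -0.00694, so δ = -0.398°.
cos h₀ = −tan(-51.7°) tan(-0.398°) = -0.0088, h₀ = 1.5796 rad.
Bracket: h₀ sin ϕ sin δ + cos ϕ cos δ sin h₀ = 1.5796×-0.78478×-0.00694 + 0.61978×0.99998×0.99996 = 0.008603 + 0.619743 = 0.628346.
Inverse-square distance factor (a/d)² = 1.0193² = 1.038972.
Q̄ = (S_0/π) × 1.038972 × [bracket] = (1361/π) × 1.038972 × 0.628346 = 282.8 W/m².

Q̄ ≈ 283 W/m²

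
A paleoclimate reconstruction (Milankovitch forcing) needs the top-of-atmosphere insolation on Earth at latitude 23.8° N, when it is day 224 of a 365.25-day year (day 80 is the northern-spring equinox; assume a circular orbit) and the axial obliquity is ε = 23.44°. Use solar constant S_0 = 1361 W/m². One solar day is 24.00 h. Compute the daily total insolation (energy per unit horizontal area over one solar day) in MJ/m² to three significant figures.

39.2 MJ/m²

Solar longitude: L_s = 360° × (224 − 80)/365.25 = 141.930°.
sin δ = sin 23.44° × sin 141.930° = 0.24528, so δ = +14.199°.
cos h₀ = −tan(+23.8°) tan(+14.199°) = -0.1116, h₀ = 1.6826 rad.
Bracket: h₀ sin ϕ sin δ + cos ϕ cos δ sin h₀ = 1.6826×0.40355×0.24528 + 0.91496×0.96945×0.99375 = 0.166548 + 0.881464 = 1.048012.
Q̄ = (S_0/π) × [bracket] = (1361/π) × 1.048012 = 454.02 W/m².
Daily total = Q̄ × 24.00 h × 3600 s/h = 454.02 × 24.00 × 3600 / 10⁶ = 39.23 MJ/m².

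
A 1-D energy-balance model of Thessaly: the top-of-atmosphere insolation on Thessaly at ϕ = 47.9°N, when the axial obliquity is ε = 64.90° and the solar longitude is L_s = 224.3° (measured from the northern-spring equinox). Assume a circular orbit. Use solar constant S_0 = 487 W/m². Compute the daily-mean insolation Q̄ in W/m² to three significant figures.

Solar declination: sin δ = sin ε · sin L_s = sin 64.90° × sin 224.3° = -0.63246, so δ = -39.232°.
cos h₀ = −tan(+47.9°) tan(-39.232°) = 0.9037, h₀ = 0.4426 rad.
Bracket: h₀ sin ϕ sin δ + cos ϕ cos δ sin h₀ = 0.4426×0.74198×-0.63246 + 0.67043×0.77459×0.42827 = -0.207700 + 0.222404 = 0.014704.
Q̄ = (S_0/π) × [bracket] = (487/π) × 0.014704 = 2.279 W/m².

Q̄ ≈ 2.28 W/m²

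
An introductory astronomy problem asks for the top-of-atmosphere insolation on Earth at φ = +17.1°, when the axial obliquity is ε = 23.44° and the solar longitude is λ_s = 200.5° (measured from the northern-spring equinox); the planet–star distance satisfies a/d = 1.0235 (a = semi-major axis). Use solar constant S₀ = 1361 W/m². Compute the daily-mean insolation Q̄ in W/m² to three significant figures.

Q̄ ≈ 401 W/m²

Solar declination: sin δ = sin ε · sin λ_s = sin 23.44° × sin 200.5° = -0.13931, so δ = -8.008°.
cos H₀ = −tan(+17.1°) tan(-8.008°) = 0.0433, H₀ = 1.5275 rad.
Bracket: H₀ sin φ sin δ + cos φ cos δ sin H₀ = 1.5275×0.29404×-0.13931 + 0.95579×0.99025×0.99906 = -0.062571 + 0.945581 = 0.883010.
Inverse-square distance factor (a/d)² = 1.0235² = 1.047552.
Q̄ = (S₀/π) × 1.047552 × [bracket] = (1361/π) × 1.047552 × 0.883010 = 400.7 W/m².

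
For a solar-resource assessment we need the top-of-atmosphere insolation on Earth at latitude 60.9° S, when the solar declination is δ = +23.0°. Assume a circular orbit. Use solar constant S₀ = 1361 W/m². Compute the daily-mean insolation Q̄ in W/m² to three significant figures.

Q̄ ≈ 21.4 W/m²

cos H₀ = −tan(-60.9°) tan(+23.000°) = 0.7626, H₀ = 0.7034 rad.
Bracket: H₀ sin φ sin δ + cos φ cos δ sin H₀ = 0.7034×-0.87377×0.39073 + 0.48634×0.92050×0.64683 = -0.240146 + 0.289570 = 0.049424.
Q̄ = (S₀/π) × [bracket] = (1361/π) × 0.049424 = 21.41 W/m².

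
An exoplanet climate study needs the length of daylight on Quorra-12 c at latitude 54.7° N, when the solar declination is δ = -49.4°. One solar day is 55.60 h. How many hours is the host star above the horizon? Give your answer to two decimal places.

cos h₀ = −tan ϕ · tan δ = 1.6478 ≥ 1, so the host star never rises (polar night) and h₀ = 0.
Daylight = 2h₀/(2π) × 55.60 h = (0.0000/π) × 55.60 = 0.00 h.

0.00 h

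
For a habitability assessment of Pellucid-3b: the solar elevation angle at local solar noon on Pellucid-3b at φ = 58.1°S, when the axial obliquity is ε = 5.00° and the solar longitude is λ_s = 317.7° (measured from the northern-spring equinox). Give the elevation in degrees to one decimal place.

35.3°

Solar declination: sin δ = sin ε · sin λ_s = sin 5.00° × sin 317.7° = -0.05866, so δ = -3.363°.
At local noon the hour angle is zero, so the zenith angle equals |φ − δ| = |-58.1° − (-3.363°)| = 54.737°.
Elevation = 90° − 54.737° = 35.3°.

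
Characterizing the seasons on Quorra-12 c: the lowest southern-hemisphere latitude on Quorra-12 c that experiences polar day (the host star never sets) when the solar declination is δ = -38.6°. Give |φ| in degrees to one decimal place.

Polar day requires cos H₀ = −tan φ tan δ ≤ −1, i.e. tan φ tan δ ≥ 1.
The boundary is |tan φ| · |tan δ| = 1, so |φ| = 90° − |δ| = 90° − 38.6° = 51.4° in the southern hemisphere.

|φ| = 51.4°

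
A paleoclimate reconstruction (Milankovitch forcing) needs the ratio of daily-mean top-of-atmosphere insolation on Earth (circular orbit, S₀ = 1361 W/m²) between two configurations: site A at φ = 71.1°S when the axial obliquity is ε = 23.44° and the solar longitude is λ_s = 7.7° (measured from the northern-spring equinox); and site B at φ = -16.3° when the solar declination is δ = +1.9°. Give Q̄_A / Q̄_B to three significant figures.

Q̄_A / Q̄_B ≈ 0.263

— Configuration A (φ=-71.1°):
Solar declination: sin δ = sin ε · sin λ_s = sin 23.44° × sin 7.7° = 0.05330, so δ = +3.055°.
cos H₀ = −tan(-71.1°) tan(+3.055°) = 0.1559, H₀ = 1.4143 rad.
Bracket: H₀ sin φ sin δ + cos φ cos δ sin H₀ = 1.4143×-0.94609×0.05330 + 0.32392×0.99858×0.98777 = -0.071318 + 0.319504 = 0.248186.
Q̄ = (S₀/π) × [bracket] = (1361/π) × 0.248186 = 107.52 W/m².
— Configuration B (φ=-16.3°):
cos H₀ = −tan(-16.3°) tan(+1.900°) = 0.0097, H₀ = 1.5611 rad.
Bracket: H₀ sin φ sin δ + cos φ cos δ sin H₀ = 1.5611×-0.28067×0.03316 + 0.95981×0.99945×0.99995 = -0.014529 + 0.959234 = 0.944705.
Q̄ = (S₀/π) × [bracket] = (1361/π) × 0.944705 = 409.26 W/m².
Ratio Q̄_A / Q̄_B = 107.52 / 409.26 = 0.2627.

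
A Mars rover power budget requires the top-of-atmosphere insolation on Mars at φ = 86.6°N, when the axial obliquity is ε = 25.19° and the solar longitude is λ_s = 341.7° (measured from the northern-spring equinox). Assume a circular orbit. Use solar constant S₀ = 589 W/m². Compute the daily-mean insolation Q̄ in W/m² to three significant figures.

Q̄ ≈ 0.00 W/m²

Solar declination: sin δ = sin ε · sin λ_s = sin 25.19° × sin 341.7° = -0.13364, so δ = -7.680°.
cos H₀ = −tan(+86.6°) tan(-7.680°) = 2.2698 ≥ 1 ⇒ polar night, H₀ = 0 and Q̄ = 0.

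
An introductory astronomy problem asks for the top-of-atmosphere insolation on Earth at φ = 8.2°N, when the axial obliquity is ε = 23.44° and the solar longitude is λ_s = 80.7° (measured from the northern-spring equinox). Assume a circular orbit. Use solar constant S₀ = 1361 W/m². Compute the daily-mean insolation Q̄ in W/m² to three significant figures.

Q̄ ≈ 433 W/m²

Solar declination: sin δ = sin ε · sin λ_s = sin 23.44° × sin 80.7° = 0.39256, so δ = +23.114°.
cos H₀ = −tan(+8.2°) tan(+23.114°) = -0.0615, H₀ = 1.6323 rad.
Bracket: H₀ sin φ sin δ + cos φ cos δ sin H₀ = 1.6323×0.14263×0.39256 + 0.98978×0.91973×0.99811 = 0.091394 + 0.908610 = 1.000004.
Q̄ = (S₀/π) × [bracket] = (1361/π) × 1.000004 = 433.2 W/m².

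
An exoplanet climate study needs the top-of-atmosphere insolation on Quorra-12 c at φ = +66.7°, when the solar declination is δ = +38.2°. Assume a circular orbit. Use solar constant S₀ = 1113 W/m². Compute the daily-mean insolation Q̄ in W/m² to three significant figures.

Q̄ ≈ 632 W/m²

cos H₀ = −tan(+66.7°) tan(+38.200°) = -1.8272 ≤ −1 ⇒ polar day, H₀ = π.
Bracket: H₀ sin φ sin δ + cos φ cos δ sin H₀ = 3.1416×0.91845×0.61841 + 0.39555×0.78586×0.00000 = 1.784362 + 0.000000 = 1.784362.
Q̄ = (S₀/π) × [bracket] = (1113/π) × 1.784362 = 632.2 W/m².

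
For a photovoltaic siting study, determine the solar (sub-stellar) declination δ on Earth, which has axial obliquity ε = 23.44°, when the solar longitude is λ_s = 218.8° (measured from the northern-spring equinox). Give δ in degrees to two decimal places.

δ = -14.43°

sin δ = sin ε · sin λ_s = sin 23.44° × sin 218.8° = -0.249256.
δ = arcsin(-0.249256) = -14.43°.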